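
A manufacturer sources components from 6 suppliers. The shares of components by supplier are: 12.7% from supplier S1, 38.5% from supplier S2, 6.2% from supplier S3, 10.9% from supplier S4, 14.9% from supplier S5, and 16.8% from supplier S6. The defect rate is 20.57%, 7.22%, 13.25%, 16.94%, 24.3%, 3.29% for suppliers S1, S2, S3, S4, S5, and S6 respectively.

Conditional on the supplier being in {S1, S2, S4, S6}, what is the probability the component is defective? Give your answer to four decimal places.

Let S = {S1, S2, S4, S6}.
P(S) = 0.127 + 0.385 + 0.109 + 0.168 = 0.789.
P(D ∩ S) = 0.2057·0.127 + 0.0722·0.385 + 0.1694·0.109 + 0.0329·0.168 = 0.0261239 + 0.027797 + 0.0184646 + 0.0055272 = 0.0779127.
P(D | S) = 0.0779127 / 0.789 = 0.098749…

P(D|S) ≈ 0.0987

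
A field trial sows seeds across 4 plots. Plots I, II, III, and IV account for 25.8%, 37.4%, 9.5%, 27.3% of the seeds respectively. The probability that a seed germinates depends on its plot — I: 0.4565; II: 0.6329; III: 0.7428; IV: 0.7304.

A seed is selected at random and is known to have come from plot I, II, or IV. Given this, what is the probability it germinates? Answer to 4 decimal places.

0.6120

Let S = {I, II, IV}.
P(S) = 0.258 + 0.374 + 0.273 = 0.905.
P(G ∩ S) = 0.4565·0.258 + 0.6329·0.374 + 0.7304·0.273 = 0.117777 + 0.2367046 + 0.1993992 = 0.5538808.
P(G | S) = 0.5538808 / 0.905 = 0.612023…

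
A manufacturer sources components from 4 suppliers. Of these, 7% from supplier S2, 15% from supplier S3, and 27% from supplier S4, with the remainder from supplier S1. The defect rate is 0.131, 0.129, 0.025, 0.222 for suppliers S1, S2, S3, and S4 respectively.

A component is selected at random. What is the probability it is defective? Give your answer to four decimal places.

0.1395

P(S1) = 1 − (0.07 + 0.15 + 0.27) = 0.51.
P(D) = P(D|S1)·P(S1) + P(D|S2)·P(S2) + P(D|S3)·P(S3) + P(D|S4)·P(S4)
      = 0.131·0.51 + 0.129·0.07 + 0.025·0.15 + 0.222·0.27
      = 0.06681 + 0.00903 + 0.00375 + 0.05994 = 0.13953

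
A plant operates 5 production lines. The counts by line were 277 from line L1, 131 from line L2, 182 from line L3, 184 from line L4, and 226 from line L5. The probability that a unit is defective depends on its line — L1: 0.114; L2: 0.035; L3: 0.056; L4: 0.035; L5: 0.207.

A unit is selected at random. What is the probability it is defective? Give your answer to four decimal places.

0.0996

Total: 277 + 131 + 182 + 184 + 226 = 1000.
P(L1) = 277/1000 = 0.277. P(L2) = 131/1000 = 0.131. P(L3) = 182/1000 = 0.182. P(L4) = 184/1000 = 0.184. P(L5) = 226/1000 = 0.226.
P(D) = P(D|L1)·P(L1) + P(D|L2)·P(L2) + P(D|L3)·P(L3) + P(D|L4)·P(L4) + P(D|L5)·P(L5)
      = 0.114·0.277 + 0.035·0.131 + 0.056·0.182 + 0.035·0.184 + 0.207·0.226
      = 0.031578 + 0.004585 + 0.010192 + 0.00644 + 0.046782 = 0.099577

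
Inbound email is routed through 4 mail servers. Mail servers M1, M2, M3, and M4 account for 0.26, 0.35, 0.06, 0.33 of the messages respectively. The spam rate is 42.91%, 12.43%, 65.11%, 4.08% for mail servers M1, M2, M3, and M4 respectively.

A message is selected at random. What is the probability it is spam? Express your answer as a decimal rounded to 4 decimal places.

0.2076

P(S) = P(S|M1)·P(M1) + P(S|M2)·P(M2) + P(S|M3)·P(M3) + P(S|M4)·P(M4)
      = 0.4291·0.26 + 0.1243·0.35 + 0.6511·0.06 + 0.0408·0.33
      = 0.111566 + 0.043505 + 0.039066 + 0.013464 = 0.207601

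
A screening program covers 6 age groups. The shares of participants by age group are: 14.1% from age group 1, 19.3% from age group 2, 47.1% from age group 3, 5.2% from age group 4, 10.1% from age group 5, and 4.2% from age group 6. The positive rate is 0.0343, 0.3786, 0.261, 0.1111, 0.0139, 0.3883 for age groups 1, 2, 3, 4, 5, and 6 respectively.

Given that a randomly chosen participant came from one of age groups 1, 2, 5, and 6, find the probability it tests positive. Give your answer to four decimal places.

Let S = {1, 2, 5, 6}.
P(S) = 0.141 + 0.193 + 0.101 + 0.042 = 0.477.
P(T ∩ S) = 0.0343·0.141 + 0.3786·0.193 + 0.0139·0.101 + 0.3883·0.042 = 0.0048363 + 0.0730698 + 0.0014039 + 0.0163086 = 0.0956186.
P(T | S) = 0.0956186 / 0.477 = 0.200458…

P(T|S) ≈ 0.2005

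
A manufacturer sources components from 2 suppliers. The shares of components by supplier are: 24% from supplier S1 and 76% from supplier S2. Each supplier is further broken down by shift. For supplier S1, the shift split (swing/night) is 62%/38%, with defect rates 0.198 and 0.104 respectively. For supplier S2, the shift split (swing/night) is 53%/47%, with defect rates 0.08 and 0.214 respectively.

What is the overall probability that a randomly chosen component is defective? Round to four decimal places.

P(D|S1) = 0.62·0.198 + 0.38·0.104 = 0.12276 + 0.03952 = 0.16228
P(D|S2) = 0.53·0.08 + 0.47·0.214 = 0.0424 + 0.10058 = 0.14298
By total probability over the outer partition,
P(D) = 0.24·0.16228 + 0.76·0.14298
      = 0.0389472 + 0.1086648 = 0.147612

0.1476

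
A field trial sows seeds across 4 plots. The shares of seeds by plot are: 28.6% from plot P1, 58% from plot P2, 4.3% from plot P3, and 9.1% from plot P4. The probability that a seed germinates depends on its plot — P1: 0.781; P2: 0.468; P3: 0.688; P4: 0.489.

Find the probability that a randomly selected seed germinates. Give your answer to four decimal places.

0.5689

P(G) = P(G|P1)·P(P1) + P(G|P2)·P(P2) + P(G|P3)·P(P3) + P(G|P4)·P(P4)
      = 0.781·0.286 + 0.468·0.58 + 0.688·0.043 + 0.489·0.091
      = 0.223366 + 0.27144 + 0.029584 + 0.044499 = 0.568889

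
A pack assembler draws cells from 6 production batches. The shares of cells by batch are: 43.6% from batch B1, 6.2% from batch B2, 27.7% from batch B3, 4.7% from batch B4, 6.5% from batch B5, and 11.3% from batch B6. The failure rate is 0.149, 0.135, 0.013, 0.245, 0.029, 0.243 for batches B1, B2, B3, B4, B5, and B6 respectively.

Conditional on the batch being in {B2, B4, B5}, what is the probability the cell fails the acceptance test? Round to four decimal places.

Let S = {B2, B4, B5}.
P(S) = 0.062 + 0.047 + 0.065 = 0.174.
P(F ∩ S) = 0.135·0.062 + 0.245·0.047 + 0.029·0.065 = 0.00837 + 0.011515 + 0.001885 = 0.02177.
P(F | S) = 0.02177 / 0.174 = 0.125115…

P(F|S) ≈ 0.1251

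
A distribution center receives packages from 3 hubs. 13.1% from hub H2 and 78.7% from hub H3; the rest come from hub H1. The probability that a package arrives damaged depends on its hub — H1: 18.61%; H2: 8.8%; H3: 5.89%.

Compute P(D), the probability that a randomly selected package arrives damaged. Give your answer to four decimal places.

0.0731

P(H1) = 1 − (0.131 + 0.787) = 0.082.
P(D) = P(D|H1)·P(H1) + P(D|H2)·P(H2) + P(D|H3)·P(H3)
      = 0.1861·0.082 + 0.088·0.131 + 0.0589·0.787
      = 0.0152602 + 0.011528 + 0.0463543 = 0.0731425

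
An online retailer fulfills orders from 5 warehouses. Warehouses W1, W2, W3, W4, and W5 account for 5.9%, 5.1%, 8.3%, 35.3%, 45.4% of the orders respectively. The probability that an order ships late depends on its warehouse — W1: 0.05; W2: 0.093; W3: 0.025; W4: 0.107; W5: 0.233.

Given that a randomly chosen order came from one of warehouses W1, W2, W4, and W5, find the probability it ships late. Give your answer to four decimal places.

Let S = {W1, W2, W4, W5}.
P(S) = 0.059 + 0.051 + 0.353 + 0.454 = 0.917.
P(L ∩ S) = 0.05·0.059 + 0.093·0.051 + 0.107·0.353 + 0.233·0.454 = 0.00295 + 0.004743 + 0.037771 + 0.105782 = 0.151246.
P(L | S) = 0.151246 / 0.917 = 0.164936…

P(L|S) ≈ 0.1649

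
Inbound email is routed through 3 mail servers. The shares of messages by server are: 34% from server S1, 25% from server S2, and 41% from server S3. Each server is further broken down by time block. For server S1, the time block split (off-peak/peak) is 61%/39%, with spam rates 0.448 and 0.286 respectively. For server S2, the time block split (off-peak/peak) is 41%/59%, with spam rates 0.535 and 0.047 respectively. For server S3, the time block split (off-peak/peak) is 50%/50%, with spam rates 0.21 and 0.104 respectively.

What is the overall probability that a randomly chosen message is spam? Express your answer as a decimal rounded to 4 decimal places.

P(S|S1) = 0.61·0.448 + 0.39·0.286 = 0.27328 + 0.11154 = 0.38482
P(S|S2) = 0.41·0.535 + 0.59·0.047 = 0.21935 + 0.02773 = 0.24708
P(S|S3) = 0.5·0.21 + 0.5·0.104 = 0.105 + 0.052 = 0.157
Then overall,
P(S) = 0.34·0.38482 + 0.25·0.24708 + 0.41·0.157
      = 0.1308388 + 0.06177 + 0.06437 = 0.2569788

0.2570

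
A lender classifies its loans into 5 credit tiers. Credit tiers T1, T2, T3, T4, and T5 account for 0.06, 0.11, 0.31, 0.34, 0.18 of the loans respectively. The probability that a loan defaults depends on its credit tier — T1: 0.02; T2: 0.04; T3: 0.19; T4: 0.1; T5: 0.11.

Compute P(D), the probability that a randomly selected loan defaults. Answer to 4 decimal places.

P(D) ≈ 0.1183

By the law of total probability,
P(D) = P(D|T1)·P(T1) + P(D|T2)·P(T2) + P(D|T3)·P(T3) + P(D|T4)·P(T4) + P(D|T5)·P(T5)
      = 0.02·0.06 + 0.04·0.11 + 0.19·0.31 + 0.1·0.34 + 0.11·0.18
      = 0.0012 + 0.0044 + 0.0589 + 0.034 + 0.0198 = 0.1183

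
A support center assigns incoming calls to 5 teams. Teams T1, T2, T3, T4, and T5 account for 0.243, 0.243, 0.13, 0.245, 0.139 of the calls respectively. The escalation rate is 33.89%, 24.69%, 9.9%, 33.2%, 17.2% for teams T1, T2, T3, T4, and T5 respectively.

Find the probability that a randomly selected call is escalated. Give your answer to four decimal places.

P(E) ≈ 0.2605

P(E) = P(E|T1)·P(T1) + P(E|T2)·P(T2) + P(E|T3)·P(T3) + P(E|T4)·P(T4) + P(E|T5)·P(T5)
      = 0.3389·0.243 + 0.2469·0.243 + 0.099·0.13 + 0.332·0.245 + 0.172·0.139
      = 0.0823527 + 0.0599967 + 0.01287 + 0.08134 + 0.023908 = 0.2604674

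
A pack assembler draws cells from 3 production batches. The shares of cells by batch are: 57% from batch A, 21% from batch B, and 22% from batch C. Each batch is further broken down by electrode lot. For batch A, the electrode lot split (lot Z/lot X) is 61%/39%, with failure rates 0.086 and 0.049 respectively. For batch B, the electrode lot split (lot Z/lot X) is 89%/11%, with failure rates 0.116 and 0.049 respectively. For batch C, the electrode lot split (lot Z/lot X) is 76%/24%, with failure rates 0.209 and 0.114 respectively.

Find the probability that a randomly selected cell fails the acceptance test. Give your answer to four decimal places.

0.1046

P(F|A) = 0.61·0.086 + 0.39·0.049 = 0.05246 + 0.01911 = 0.07157
P(F|B) = 0.89·0.116 + 0.11·0.049 = 0.10324 + 0.00539 = 0.10863
P(F|C) = 0.76·0.209 + 0.24·0.114 = 0.15884 + 0.02736 = 0.1862
By total probability over the outer partition,
P(F) = 0.57·0.07157 + 0.21·0.10863 + 0.22·0.1862
      = 0.0407949 + 0.0228123 + 0.040964 = 0.1045712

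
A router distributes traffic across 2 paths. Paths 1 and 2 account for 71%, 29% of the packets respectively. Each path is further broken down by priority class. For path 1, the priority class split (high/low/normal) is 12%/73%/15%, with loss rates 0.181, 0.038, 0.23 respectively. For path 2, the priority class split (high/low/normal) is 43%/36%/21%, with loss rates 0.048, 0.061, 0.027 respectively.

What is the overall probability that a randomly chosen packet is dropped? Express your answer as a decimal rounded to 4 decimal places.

P(L) ≈ 0.0736

P(L|1) = 0.12·0.181 + 0.73·0.038 + 0.15·0.23 = 0.02172 + 0.02774 + 0.0345 = 0.08396
P(L|2) = 0.43·0.048 + 0.36·0.061 + 0.21·0.027 = 0.02064 + 0.02196 + 0.00567 = 0.04827
By total probability over the outer partition,
P(L) = 0.71·0.08396 + 0.29·0.04827
      = 0.0596116 + 0.0139983 = 0.0736099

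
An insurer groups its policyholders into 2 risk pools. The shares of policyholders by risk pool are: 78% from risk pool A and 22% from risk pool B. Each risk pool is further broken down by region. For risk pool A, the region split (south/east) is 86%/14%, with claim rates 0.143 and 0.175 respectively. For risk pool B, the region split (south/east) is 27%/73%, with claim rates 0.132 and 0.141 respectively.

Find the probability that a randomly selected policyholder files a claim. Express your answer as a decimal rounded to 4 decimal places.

P(C|A) = 0.86·0.143 + 0.14·0.175 = 0.12298 + 0.0245 = 0.14748
P(C|B) = 0.27·0.132 + 0.73·0.141 = 0.03564 + 0.10293 = 0.13857
Then overall,
P(C) = 0.78·0.14748 + 0.22·0.13857
      = 0.1150344 + 0.0304854 = 0.1455198

P(C) ≈ 0.1455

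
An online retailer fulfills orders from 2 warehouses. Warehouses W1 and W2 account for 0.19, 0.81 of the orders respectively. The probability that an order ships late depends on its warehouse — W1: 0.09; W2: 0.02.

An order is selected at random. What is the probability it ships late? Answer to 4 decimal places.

P(L) = P(L|W1)·P(W1) + P(L|W2)·P(W2)
      = 0.09·0.19 + 0.02·0.81
      = 0.0171 + 0.0162 = 0.0333

0.0333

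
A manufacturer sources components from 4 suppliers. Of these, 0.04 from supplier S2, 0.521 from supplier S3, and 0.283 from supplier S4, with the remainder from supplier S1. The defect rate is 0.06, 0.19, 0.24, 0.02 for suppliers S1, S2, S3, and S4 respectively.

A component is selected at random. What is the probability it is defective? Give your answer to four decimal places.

P(S1) = 1 − (0.04 + 0.521 + 0.283) = 0.156.
P(D) = P(D|S1)·P(S1) + P(D|S2)·P(S2) + P(D|S3)·P(S3) + P(D|S4)·P(S4)
      = 0.06·0.156 + 0.19·0.04 + 0.24·0.521 + 0.02·0.283
      = 0.00936 + 0.0076 + 0.12504 + 0.00566 = 0.14766

0.1477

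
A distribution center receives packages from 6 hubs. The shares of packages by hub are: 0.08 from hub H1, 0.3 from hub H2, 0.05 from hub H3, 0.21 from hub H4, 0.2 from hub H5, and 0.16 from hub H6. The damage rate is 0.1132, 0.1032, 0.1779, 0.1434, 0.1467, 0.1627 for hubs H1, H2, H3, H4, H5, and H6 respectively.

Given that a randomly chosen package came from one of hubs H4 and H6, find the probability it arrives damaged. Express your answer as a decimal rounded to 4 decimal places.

P(D|S) ≈ 0.1517

Let S = {H4, H6}.
P(S) = 0.21 + 0.16 = 0.37.
P(D ∩ S) = 0.1434·0.21 + 0.1627·0.16 = 0.030114 + 0.026032 = 0.056146.
P(D | S) = 0.056146 / 0.37 = 0.151746…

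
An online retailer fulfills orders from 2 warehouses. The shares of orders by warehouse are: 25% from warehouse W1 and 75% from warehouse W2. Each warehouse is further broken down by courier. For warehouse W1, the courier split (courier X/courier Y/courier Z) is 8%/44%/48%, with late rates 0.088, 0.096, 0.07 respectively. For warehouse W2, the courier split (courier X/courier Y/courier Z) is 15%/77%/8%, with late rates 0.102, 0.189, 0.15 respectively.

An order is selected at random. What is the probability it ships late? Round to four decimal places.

P(L) ≈ 0.1503

P(L|W1) = 0.08·0.088 + 0.44·0.096 + 0.48·0.07 = 0.00704 + 0.04224 + 0.0336 = 0.08288
P(L|W2) = 0.15·0.102 + 0.77·0.189 + 0.08·0.15 = 0.0153 + 0.14553 + 0.012 = 0.17283
Then overall,
P(L) = 0.25·0.08288 + 0.75·0.17283
      = 0.02072 + 0.1296225 = 0.1503425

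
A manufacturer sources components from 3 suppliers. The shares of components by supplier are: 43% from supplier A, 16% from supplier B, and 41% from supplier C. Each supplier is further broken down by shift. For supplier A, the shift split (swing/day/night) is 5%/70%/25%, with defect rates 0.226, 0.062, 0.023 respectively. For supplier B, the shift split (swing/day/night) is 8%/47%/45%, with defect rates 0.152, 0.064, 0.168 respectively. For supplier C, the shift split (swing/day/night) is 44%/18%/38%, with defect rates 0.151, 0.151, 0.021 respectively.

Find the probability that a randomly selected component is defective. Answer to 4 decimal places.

0.0865

P(D|A) = 0.05·0.226 + 0.7·0.062 + 0.25·0.023 = 0.0113 + 0.0434 + 0.00575 = 0.06045
P(D|B) = 0.08·0.152 + 0.47·0.064 + 0.45·0.168 = 0.01216 + 0.03008 + 0.0756 = 0.11784
P(D|C) = 0.44·0.151 + 0.18·0.151 + 0.38·0.021 = 0.06644 + 0.02718 + 0.00798 = 0.1016
Then overall,
P(D) = 0.43·0.06045 + 0.16·0.11784 + 0.41·0.1016
      = 0.0259935 + 0.0188544 + 0.041656 = 0.0865039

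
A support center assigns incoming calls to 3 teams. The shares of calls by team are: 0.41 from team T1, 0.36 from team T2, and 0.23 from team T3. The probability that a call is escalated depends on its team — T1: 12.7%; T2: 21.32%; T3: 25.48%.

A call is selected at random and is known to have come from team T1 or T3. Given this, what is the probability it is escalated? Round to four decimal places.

Let S = {T1, T3}.
P(S) = 0.41 + 0.23 = 0.64.
P(E ∩ S) = 0.127·0.41 + 0.2548·0.23 = 0.05207 + 0.058604 = 0.110674.
P(E | S) = 0.110674 / 0.64 = 0.172928…

P(E|S) ≈ 0.1729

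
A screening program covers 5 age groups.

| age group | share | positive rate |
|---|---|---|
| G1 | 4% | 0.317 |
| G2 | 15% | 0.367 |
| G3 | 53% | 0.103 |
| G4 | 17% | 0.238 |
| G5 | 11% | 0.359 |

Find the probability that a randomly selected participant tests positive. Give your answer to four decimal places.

Using total probability over the partition,
P(T) = P(T|G1)·P(G1) + P(T|G2)·P(G2) + P(T|G3)·P(G3) + P(T|G4)·P(G4) + P(T|G5)·P(G5)
      = 0.317·0.04 + 0.367·0.15 + 0.103·0.53 + 0.238·0.17 + 0.359·0.11
      = 0.01268 + 0.05505 + 0.05459 + 0.04046 + 0.03949 = 0.20227

0.2023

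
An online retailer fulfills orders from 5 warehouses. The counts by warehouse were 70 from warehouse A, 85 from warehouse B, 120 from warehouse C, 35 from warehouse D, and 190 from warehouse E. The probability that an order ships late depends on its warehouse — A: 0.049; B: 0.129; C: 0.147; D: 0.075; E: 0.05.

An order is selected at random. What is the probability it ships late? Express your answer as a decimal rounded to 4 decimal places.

Total: 70 + 85 + 120 + 35 + 190 = 500.
P(A) = 70/500 = 0.14. P(B) = 85/500 = 0.17. P(C) = 120/500 = 0.24. P(D) = 35/500 = 0.07. P(E) = 190/500 = 0.38.
By the law of total probability,
P(L) = P(L|A)·P(A) + P(L|B)·P(B) + P(L|C)·P(C) + P(L|D)·P(D) + P(L|E)·P(E)
      = 0.049·0.14 + 0.129·0.17 + 0.147·0.24 + 0.075·0.07 + 0.05·0.38
      = 0.00686 + 0.02193 + 0.03528 + 0.00525 + 0.019 = 0.08832

P(L) ≈ 0.0883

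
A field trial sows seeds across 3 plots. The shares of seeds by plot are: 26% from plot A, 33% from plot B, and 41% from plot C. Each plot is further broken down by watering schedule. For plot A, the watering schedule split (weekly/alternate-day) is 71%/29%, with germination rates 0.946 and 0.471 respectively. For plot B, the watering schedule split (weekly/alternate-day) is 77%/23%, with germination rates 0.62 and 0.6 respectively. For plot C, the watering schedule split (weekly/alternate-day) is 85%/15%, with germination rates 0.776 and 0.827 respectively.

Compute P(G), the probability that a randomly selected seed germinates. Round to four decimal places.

P(G|A) = 0.71·0.946 + 0.29·0.471 = 0.67166 + 0.13659 = 0.80825
P(G|B) = 0.77·0.62 + 0.23·0.6 = 0.4774 + 0.138 = 0.6154
P(G|C) = 0.85·0.776 + 0.15·0.827 = 0.6596 + 0.12405 = 0.78365
By total probability over the outer partition,
P(G) = 0.26·0.80825 + 0.33·0.6154 + 0.41·0.78365
      = 0.210145 + 0.203082 + 0.3212965 = 0.7345235

0.7345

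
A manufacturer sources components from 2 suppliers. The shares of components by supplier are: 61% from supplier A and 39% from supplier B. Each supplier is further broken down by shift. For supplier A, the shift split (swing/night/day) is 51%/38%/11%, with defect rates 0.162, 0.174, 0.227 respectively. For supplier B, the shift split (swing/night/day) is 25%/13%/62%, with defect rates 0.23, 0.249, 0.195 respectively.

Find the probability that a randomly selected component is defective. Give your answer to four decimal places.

P(D|A) = 0.51·0.162 + 0.38·0.174 + 0.11·0.227 = 0.08262 + 0.06612 + 0.02497 = 0.17371
P(D|B) = 0.25·0.23 + 0.13·0.249 + 0.62·0.195 = 0.0575 + 0.03237 + 0.1209 = 0.21077
Then overall,
P(D) = 0.61·0.17371 + 0.39·0.21077
      = 0.1059631 + 0.0822003 = 0.1881634

P(D) ≈ 0.1882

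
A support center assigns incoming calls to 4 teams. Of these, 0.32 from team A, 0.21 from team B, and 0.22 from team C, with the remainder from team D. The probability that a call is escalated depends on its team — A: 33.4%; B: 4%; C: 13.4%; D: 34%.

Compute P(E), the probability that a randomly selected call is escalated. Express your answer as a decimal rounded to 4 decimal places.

0.2298

P(D) = 1 − (0.32 + 0.21 + 0.22) = 0.25.
Summing over the partition,
P(E) = P(E|A)·P(A) + P(E|B)·P(B) + P(E|C)·P(C) + P(E|D)·P(D)
      = 0.334·0.32 + 0.04·0.21 + 0.134·0.22 + 0.34·0.25
      = 0.10688 + 0.0084 + 0.02948 + 0.085 = 0.22976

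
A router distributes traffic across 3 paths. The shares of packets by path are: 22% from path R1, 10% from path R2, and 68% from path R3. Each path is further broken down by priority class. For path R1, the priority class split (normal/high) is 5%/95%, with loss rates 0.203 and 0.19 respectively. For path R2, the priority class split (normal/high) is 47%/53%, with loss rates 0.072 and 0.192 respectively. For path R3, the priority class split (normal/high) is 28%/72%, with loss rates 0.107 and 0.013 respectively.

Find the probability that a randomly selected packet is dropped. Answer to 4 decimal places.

P(L|R1) = 0.05·0.203 + 0.95·0.19 = 0.01015 + 0.1805 = 0.19065
P(L|R2) = 0.47·0.072 + 0.53·0.192 = 0.03384 + 0.10176 = 0.1356
P(L|R3) = 0.28·0.107 + 0.72·0.013 = 0.02996 + 0.00936 = 0.03932
Then overall,
P(L) = 0.22·0.19065 + 0.1·0.1356 + 0.68·0.03932
      = 0.041943 + 0.01356 + 0.0267376 = 0.0822406

0.0822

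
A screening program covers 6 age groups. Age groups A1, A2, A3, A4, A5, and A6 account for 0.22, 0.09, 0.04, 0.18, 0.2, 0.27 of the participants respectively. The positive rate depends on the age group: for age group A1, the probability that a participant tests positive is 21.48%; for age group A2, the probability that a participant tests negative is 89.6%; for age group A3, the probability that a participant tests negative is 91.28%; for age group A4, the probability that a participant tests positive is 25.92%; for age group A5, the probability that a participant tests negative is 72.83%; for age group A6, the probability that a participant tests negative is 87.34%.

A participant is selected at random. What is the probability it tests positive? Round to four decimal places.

P(T) ≈ 0.1953

P(T|A2) = 1 − 0.896 = 0.104.
P(T|A3) = 1 − 0.9128 = 0.0872.
P(T|A5) = 1 − 0.7283 = 0.2717.
P(T|A6) = 1 − 0.8734 = 0.1266.
P(T) = P(T|A1)·P(A1) + P(T|A2)·P(A2) + P(T|A3)·P(A3) + P(T|A4)·P(A4) + P(T|A5)·P(A5) + P(T|A6)·P(A6)
      = 0.2148·0.22 + 0.104·0.09 + 0.0872·0.04 + 0.2592·0.18 + 0.2717·0.2 + 0.1266·0.27
      = 0.047256 + 0.00936 + 0.003488 + 0.046656 + 0.05434 + 0.034182 = 0.195282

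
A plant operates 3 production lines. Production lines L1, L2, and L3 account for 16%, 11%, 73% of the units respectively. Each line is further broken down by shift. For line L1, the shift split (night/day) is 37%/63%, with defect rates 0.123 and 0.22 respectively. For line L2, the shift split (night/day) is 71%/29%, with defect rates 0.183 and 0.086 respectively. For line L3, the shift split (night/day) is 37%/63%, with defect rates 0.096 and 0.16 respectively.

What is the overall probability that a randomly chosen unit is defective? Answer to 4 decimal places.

P(D) ≈ 0.1460

P(D|L1) = 0.37·0.123 + 0.63·0.22 = 0.04551 + 0.1386 = 0.18411
P(D|L2) = 0.71·0.183 + 0.29·0.086 = 0.12993 + 0.02494 = 0.15487
P(D|L3) = 0.37·0.096 + 0.63·0.16 = 0.03552 + 0.1008 = 0.13632
By total probability over the outer partition,
P(D) = 0.16·0.18411 + 0.11·0.15487 + 0.73·0.13632
      = 0.0294576 + 0.0170357 + 0.0995136 = 0.1460069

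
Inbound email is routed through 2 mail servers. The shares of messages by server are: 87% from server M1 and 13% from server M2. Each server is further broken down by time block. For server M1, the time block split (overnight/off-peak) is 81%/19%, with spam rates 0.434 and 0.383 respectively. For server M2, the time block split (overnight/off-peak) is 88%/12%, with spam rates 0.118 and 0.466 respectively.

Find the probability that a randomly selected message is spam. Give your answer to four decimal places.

0.3899

P(S|M1) = 0.81·0.434 + 0.19·0.383 = 0.35154 + 0.07277 = 0.42431
P(S|M2) = 0.88·0.118 + 0.12·0.466 = 0.10384 + 0.05592 = 0.15976
Then overall,
P(S) = 0.87·0.42431 + 0.13·0.15976
      = 0.3691497 + 0.0207688 = 0.3899185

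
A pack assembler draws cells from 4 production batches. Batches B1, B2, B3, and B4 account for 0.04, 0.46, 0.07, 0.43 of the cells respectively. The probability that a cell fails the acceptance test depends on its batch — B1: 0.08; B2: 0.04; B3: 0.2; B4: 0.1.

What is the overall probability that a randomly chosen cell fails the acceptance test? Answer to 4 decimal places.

Summing over the partition,
P(F) = P(F|B1)·P(B1) + P(F|B2)·P(B2) + P(F|B3)·P(B3) + P(F|B4)·P(B4)
      = 0.08·0.04 + 0.04·0.46 + 0.2·0.07 + 0.1·0.43
      = 0.0032 + 0.0184 + 0.014 + 0.043 = 0.0786

0.0786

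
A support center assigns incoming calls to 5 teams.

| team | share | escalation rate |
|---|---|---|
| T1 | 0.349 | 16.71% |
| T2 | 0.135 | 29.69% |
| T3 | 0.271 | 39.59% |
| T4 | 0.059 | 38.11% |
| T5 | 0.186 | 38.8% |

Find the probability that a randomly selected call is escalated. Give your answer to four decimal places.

By the law of total probability,
P(E) = P(E|T1)·P(T1) + P(E|T2)·P(T2) + P(E|T3)·P(T3) + P(E|T4)·P(T4) + P(E|T5)·P(T5)
      = 0.1671·0.349 + 0.2969·0.135 + 0.3959·0.271 + 0.3811·0.059 + 0.388·0.186
      = 0.0583179 + 0.0400815 + 0.1072889 + 0.0224849 + 0.072168 = 0.3003412

0.3003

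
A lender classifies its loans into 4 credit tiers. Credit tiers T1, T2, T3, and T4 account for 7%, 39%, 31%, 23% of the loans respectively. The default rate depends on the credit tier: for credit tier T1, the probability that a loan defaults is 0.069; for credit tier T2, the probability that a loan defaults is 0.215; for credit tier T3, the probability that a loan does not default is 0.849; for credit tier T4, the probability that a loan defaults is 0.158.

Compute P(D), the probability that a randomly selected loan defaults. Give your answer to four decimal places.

P(D) ≈ 0.1718

P(D|T3) = 1 − 0.849 = 0.151.
By the law of total probability,
P(D) = P(D|T1)·P(T1) + P(D|T2)·P(T2) + P(D|T3)·P(T3) + P(D|T4)·P(T4)
      = 0.069·0.07 + 0.215·0.39 + 0.151·0.31 + 0.158·0.23
      = 0.00483 + 0.08385 + 0.04681 + 0.03634 = 0.17183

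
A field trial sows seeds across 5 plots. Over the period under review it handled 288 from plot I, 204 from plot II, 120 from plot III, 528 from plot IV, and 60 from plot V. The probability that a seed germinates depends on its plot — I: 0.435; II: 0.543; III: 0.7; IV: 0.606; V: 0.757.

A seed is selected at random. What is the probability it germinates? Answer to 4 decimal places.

P(G) ≈ 0.5712

Total: 288 + 204 + 120 + 528 + 60 = 1200.
P(I) = 288/1200 = 0.24. P(II) = 204/1200 = 0.17. P(III) = 120/1200 = 0.1. P(IV) = 528/1200 = 0.44. P(V) = 60/1200 = 0.05.
P(G) = P(G|I)·P(I) + P(G|II)·P(II) + P(G|III)·P(III) + P(G|IV)·P(IV) + P(G|V)·P(V)
      = 0.435·0.24 + 0.543·0.17 + 0.7·0.1 + 0.606·0.44 + 0.757·0.05
      = 0.1044 + 0.09231 + 0.07 + 0.26664 + 0.03785 = 0.5712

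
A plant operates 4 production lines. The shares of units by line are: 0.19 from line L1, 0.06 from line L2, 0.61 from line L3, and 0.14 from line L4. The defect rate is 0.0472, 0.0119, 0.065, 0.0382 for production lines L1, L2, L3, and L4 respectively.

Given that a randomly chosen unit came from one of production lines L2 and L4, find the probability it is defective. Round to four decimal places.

0.0303

Let S = {L2, L4}.
P(S) = 0.06 + 0.14 = 0.2.
P(D ∩ S) = 0.0119·0.06 + 0.0382·0.14 = 0.000714 + 0.005348 = 0.006062.
P(D | S) = 0.006062 / 0.2 = 0.030310…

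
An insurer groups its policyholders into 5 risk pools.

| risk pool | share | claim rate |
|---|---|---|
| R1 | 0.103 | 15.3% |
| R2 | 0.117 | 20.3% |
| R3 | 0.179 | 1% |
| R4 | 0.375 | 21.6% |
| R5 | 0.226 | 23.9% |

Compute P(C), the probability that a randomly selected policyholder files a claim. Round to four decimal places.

P(C) = P(C|R1)·P(R1) + P(C|R2)·P(R2) + P(C|R3)·P(R3) + P(C|R4)·P(R4) + P(C|R5)·P(R5)
      = 0.153·0.103 + 0.203·0.117 + 0.01·0.179 + 0.216·0.375 + 0.239·0.226
      = 0.015759 + 0.023751 + 0.00179 + 0.081 + 0.054014 = 0.176314

0.1763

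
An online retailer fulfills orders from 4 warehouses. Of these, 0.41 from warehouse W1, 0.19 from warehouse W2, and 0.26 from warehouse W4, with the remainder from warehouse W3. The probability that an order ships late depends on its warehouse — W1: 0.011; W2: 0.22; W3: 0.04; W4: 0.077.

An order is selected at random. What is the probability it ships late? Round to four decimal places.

P(W3) = 1 − (0.41 + 0.19 + 0.26) = 0.14.
By the law of total probability,
P(L) = P(L|W1)·P(W1) + P(L|W2)·P(W2) + P(L|W3)·P(W3) + P(L|W4)·P(W4)
      = 0.011·0.41 + 0.22·0.19 + 0.04·0.14 + 0.077·0.26
      = 0.00451 + 0.0418 + 0.0056 + 0.02002 = 0.07193

P(L) ≈ 0.0719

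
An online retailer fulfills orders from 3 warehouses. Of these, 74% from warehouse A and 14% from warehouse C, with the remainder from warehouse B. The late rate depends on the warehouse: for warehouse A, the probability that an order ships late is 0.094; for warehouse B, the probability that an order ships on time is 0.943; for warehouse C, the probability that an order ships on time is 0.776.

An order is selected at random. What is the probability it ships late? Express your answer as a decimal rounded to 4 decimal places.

0.1078

P(B) = 1 − (0.74 + 0.14) = 0.12.
P(L|B) = 1 − 0.943 = 0.057.
P(L|C) = 1 − 0.776 = 0.224.
P(L) = P(L|A)·P(A) + P(L|B)·P(B) + P(L|C)·P(C)
      = 0.094·0.74 + 0.057·0.12 + 0.224·0.14
      = 0.06956 + 0.00684 + 0.03136 = 0.10776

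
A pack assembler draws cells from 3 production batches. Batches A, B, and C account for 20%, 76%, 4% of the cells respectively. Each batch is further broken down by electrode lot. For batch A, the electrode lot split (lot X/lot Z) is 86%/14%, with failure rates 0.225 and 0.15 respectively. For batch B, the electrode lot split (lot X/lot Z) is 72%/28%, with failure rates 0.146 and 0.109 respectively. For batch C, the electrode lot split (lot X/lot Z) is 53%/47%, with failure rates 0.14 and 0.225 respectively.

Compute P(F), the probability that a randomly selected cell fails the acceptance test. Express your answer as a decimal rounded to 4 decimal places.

P(F|A) = 0.86·0.225 + 0.14·0.15 = 0.1935 + 0.021 = 0.2145
P(F|B) = 0.72·0.146 + 0.28·0.109 = 0.10512 + 0.03052 = 0.13564
P(F|C) = 0.53·0.14 + 0.47·0.225 = 0.0742 + 0.10575 = 0.17995
Then overall,
P(F) = 0.2·0.2145 + 0.76·0.13564 + 0.04·0.17995
      = 0.0429 + 0.1030864 + 0.007198 = 0.1531844

0.1532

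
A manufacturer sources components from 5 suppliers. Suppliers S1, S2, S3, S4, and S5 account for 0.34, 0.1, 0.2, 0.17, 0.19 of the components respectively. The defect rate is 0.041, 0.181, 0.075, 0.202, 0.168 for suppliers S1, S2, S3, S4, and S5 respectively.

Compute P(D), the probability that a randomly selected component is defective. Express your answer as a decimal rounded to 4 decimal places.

0.1133

P(D) = P(D|S1)·P(S1) + P(D|S2)·P(S2) + P(D|S3)·P(S3) + P(D|S4)·P(S4) + P(D|S5)·P(S5)
      = 0.041·0.34 + 0.181·0.1 + 0.075·0.2 + 0.202·0.17 + 0.168·0.19
      = 0.01394 + 0.0181 + 0.015 + 0.03434 + 0.03192 = 0.1133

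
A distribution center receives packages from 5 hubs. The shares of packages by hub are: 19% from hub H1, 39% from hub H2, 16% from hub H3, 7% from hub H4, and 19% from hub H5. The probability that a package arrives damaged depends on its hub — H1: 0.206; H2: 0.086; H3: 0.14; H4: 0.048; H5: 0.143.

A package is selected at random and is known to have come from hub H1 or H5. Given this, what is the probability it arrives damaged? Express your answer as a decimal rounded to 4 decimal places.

0.1745

Let S = {H1, H5}.
P(S) = 0.19 + 0.19 = 0.38.
P(D ∩ S) = 0.206·0.19 + 0.143·0.19 = 0.03914 + 0.02717 = 0.06631.
P(D | S) = 0.06631 / 0.38 = 0.174500…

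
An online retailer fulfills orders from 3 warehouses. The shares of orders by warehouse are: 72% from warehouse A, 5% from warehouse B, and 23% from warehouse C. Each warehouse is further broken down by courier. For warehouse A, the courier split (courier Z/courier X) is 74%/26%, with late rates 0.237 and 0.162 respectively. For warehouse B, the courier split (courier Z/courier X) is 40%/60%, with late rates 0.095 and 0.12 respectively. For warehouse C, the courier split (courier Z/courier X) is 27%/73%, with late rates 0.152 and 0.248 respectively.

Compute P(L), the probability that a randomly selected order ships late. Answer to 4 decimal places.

0.2132

P(L|A) = 0.74·0.237 + 0.26·0.162 = 0.17538 + 0.04212 = 0.2175
P(L|B) = 0.4·0.095 + 0.6·0.12 = 0.038 + 0.072 = 0.11
P(L|C) = 0.27·0.152 + 0.73·0.248 = 0.04104 + 0.18104 = 0.22208
Then overall,
P(L) = 0.72·0.2175 + 0.05·0.11 + 0.23·0.22208
      = 0.1566 + 0.0055 + 0.0510784 = 0.2131784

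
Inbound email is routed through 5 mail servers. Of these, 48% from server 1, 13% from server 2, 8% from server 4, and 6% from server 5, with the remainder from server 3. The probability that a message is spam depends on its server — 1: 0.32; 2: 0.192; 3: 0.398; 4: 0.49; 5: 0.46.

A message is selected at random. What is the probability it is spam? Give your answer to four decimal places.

P(3) = 1 − (0.48 + 0.13 + 0.08 + 0.06) = 0.25.
P(S) = P(S|1)·P(1) + P(S|2)·P(2) + P(S|3)·P(3) + P(S|4)·P(4) + P(S|5)·P(5)
      = 0.32·0.48 + 0.192·0.13 + 0.398·0.25 + 0.49·0.08 + 0.46·0.06
      = 0.1536 + 0.02496 + 0.0995 + 0.0392 + 0.0276 = 0.34486

P(S) ≈ 0.3449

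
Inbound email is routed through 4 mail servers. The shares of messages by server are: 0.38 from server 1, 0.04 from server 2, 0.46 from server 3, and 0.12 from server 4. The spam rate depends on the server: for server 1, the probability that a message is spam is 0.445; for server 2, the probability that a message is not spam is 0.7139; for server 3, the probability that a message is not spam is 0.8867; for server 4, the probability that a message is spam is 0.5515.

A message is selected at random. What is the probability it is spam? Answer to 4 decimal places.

P(S) ≈ 0.2988

P(S|2) = 1 − 0.7139 = 0.2861.
P(S|3) = 1 − 0.8867 = 0.1133.
By the law of total probability,
P(S) = P(S|1)·P(1) + P(S|2)·P(2) + P(S|3)·P(3) + P(S|4)·P(4)
      = 0.445·0.38 + 0.2861·0.04 + 0.1133·0.46 + 0.5515·0.12
      = 0.1691 + 0.011444 + 0.052118 + 0.06618 = 0.298842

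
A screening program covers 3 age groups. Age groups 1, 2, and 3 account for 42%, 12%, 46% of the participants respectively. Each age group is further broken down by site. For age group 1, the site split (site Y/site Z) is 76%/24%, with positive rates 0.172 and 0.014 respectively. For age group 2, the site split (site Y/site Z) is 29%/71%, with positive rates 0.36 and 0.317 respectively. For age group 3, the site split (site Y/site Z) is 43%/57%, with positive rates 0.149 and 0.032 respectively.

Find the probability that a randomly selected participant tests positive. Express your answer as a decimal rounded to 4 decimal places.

0.1337

P(T|1) = 0.76·0.172 + 0.24·0.014 = 0.13072 + 0.00336 = 0.13408
P(T|2) = 0.29·0.36 + 0.71·0.317 = 0.1044 + 0.22507 = 0.32947
P(T|3) = 0.43·0.149 + 0.57·0.032 = 0.06407 + 0.01824 = 0.08231
Then overall,
P(T) = 0.42·0.13408 + 0.12·0.32947 + 0.46·0.08231
      = 0.0563136 + 0.0395364 + 0.0378626 = 0.1337126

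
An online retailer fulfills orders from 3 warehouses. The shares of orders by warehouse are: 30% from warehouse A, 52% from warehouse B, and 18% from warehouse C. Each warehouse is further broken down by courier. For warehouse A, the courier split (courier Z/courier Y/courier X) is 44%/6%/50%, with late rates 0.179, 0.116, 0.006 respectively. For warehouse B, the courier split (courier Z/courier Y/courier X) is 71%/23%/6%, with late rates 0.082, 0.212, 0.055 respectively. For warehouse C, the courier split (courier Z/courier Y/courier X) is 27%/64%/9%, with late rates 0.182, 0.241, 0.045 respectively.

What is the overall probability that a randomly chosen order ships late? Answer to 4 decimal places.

P(L) ≈ 0.1213

P(L|A) = 0.44·0.179 + 0.06·0.116 + 0.5·0.006 = 0.07876 + 0.00696 + 0.003 = 0.08872
P(L|B) = 0.71·0.082 + 0.23·0.212 + 0.06·0.055 = 0.05822 + 0.04876 + 0.0033 = 0.11028
P(L|C) = 0.27·0.182 + 0.64·0.241 + 0.09·0.045 = 0.04914 + 0.15424 + 0.00405 = 0.20743
By total probability over the outer partition,
P(L) = 0.3·0.08872 + 0.52·0.11028 + 0.18·0.20743
      = 0.026616 + 0.0573456 + 0.0373374 = 0.121299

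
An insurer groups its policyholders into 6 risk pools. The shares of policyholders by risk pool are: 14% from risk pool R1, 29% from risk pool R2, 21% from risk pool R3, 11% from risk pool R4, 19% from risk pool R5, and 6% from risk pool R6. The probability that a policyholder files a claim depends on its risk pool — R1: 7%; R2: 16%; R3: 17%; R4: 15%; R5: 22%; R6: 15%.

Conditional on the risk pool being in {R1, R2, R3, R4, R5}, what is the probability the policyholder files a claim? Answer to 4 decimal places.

0.1598

Let S = {R1, R2, R3, R4, R5}.
P(S) = 0.14 + 0.29 + 0.21 + 0.11 + 0.19 = 0.94.
P(C ∩ S) = 0.07·0.14 + 0.16·0.29 + 0.17·0.21 + 0.15·0.11 + 0.22·0.19 = 0.0098 + 0.0464 + 0.0357 + 0.0165 + 0.0418 = 0.1502.
P(C | S) = 0.1502 / 0.94 = 0.159787…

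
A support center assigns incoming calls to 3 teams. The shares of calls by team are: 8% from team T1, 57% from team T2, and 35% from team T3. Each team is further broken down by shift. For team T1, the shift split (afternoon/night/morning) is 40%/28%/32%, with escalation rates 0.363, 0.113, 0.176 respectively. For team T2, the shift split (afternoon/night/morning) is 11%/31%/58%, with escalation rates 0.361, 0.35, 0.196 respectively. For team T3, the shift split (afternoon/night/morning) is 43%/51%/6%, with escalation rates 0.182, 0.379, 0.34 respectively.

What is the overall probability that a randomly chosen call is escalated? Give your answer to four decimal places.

P(E|T1) = 0.4·0.363 + 0.28·0.113 + 0.32·0.176 = 0.1452 + 0.03164 + 0.05632 = 0.23316
P(E|T2) = 0.11·0.361 + 0.31·0.35 + 0.58·0.196 = 0.03971 + 0.1085 + 0.11368 = 0.26189
P(E|T3) = 0.43·0.182 + 0.51·0.379 + 0.06·0.34 = 0.07826 + 0.19329 + 0.0204 = 0.29195
By total probability over the outer partition,
P(E) = 0.08·0.23316 + 0.57·0.26189 + 0.35·0.29195
      = 0.0186528 + 0.1492773 + 0.1021825 = 0.2701126

P(E) ≈ 0.2701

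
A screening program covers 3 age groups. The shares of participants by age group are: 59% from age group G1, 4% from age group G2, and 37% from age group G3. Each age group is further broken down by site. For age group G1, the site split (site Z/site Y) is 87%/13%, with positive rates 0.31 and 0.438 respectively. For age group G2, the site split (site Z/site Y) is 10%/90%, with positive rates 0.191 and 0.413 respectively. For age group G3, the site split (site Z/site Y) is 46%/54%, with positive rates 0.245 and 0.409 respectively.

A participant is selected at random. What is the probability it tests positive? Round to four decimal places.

0.3318

P(T|G1) = 0.87·0.31 + 0.13·0.438 = 0.2697 + 0.05694 = 0.32664
P(T|G2) = 0.1·0.191 + 0.9·0.413 = 0.0191 + 0.3717 = 0.3908
P(T|G3) = 0.46·0.245 + 0.54·0.409 = 0.1127 + 0.22086 = 0.33356
By total probability over the outer partition,
P(T) = 0.59·0.32664 + 0.04·0.3908 + 0.37·0.33356
      = 0.1927176 + 0.015632 + 0.1234172 = 0.3317668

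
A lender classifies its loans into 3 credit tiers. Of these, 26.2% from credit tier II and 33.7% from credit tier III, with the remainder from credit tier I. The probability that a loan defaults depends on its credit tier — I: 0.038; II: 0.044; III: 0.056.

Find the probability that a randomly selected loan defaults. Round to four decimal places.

P(I) = 1 − (0.262 + 0.337) = 0.401.
By the law of total probability,
P(D) = P(D|I)·P(I) + P(D|II)·P(II) + P(D|III)·P(III)
      = 0.038·0.401 + 0.044·0.262 + 0.056·0.337
      = 0.015238 + 0.011528 + 0.018872 = 0.045638

0.0456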